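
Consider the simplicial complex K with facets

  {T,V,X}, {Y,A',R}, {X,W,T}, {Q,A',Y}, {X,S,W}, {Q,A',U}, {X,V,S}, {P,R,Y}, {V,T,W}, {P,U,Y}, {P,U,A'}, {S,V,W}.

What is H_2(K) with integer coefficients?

H_2 = Z.

Take the total order P < Q < R < S < T < U < V < W < X < Y < A' on the vertex set. Then K (dimension 2) consists of the simplices:

  0-simplices (11): [P], [Q], [R], [S], [T], [U], [V], [W], [X], [Y], [A']
  1-simplices (21): [P,R], [P,U], [P,Y], [P,A'], [Q,U], [Q,Y], [Q,A'], [R,Y], [R,A'], [S,V], [S,W], [S,X], [T,V], [T,W], [T,X], [U,Y], [U,A'], [V,W], [V,X], [W,X], [Y,A']
  2-simplices (12): [P,R,Y], [P,U,Y], [P,U,A'], [Q,U,A'], [Q,Y,A'], [R,Y,A'], [S,V,W], [S,V,X], [S,W,X], [T,V,W], [T,V,X], [T,W,X]

so the chain groups are C_0 ≅ Z^11, C_1 ≅ Z^21, C_2 ≅ Z^12.

The boundary map ∂_1: C_1 → C_0 sends each edge [p,q] (with p < q) to q − p.
The resulting 11×21 matrix has rank 9, and its Smith normal form has invariant factors (1,1,1,1,1,1,1,1,1).

∂_2: C_2 → C_1 sends each 2-simplex [p,q,r] to [q,r] − [p,r] + [p,q]. For instance
  ∂[Q,U,A'] = [U,A'] − [Q,A'] + [Q,U],
  ∂[S,V,X] = [V,X] − [S,X] + [S,V].
This gives a 21×12 integer matrix of rank 11; reducing to Smith normal form yields diagonal entries (1,1,1,1,1,1,1,1,1,1,1).

Reading off H_k = ker ∂_k / im ∂_{k+1}:

  H_2: rank ker ∂_2 − rank ∂_3 = (12 − 11) − 0 = 1, and there is no ∂_3, so H_2 ≅ Z.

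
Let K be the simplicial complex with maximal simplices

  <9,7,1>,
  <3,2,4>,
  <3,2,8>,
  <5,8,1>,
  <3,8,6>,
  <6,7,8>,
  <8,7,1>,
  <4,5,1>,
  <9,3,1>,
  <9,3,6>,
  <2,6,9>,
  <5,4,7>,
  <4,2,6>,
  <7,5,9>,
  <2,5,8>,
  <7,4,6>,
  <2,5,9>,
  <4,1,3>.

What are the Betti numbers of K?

Fix the vertex order 1 < 2 < 3 < 4 < 5 < 6 < 7 < 8 < 9 and write every simplex with vertices in increasing order. Then dim K = 2 and the simplices of K are:

  0-simplices (9): [1], [2], [3], [4], [5], [6], [7], [8], [9]
  1-simplices (27): (27 of them)
  2-simplices (18): [1,3,4], [1,3,9], [1,4,5], [1,5,8], [1,7,8], [1,7,9], [2,3,4], [2,3,8], [2,4,6], [2,5,8], [2,5,9], [2,6,9], [3,6,8], [3,6,9], [4,5,7], [4,6,7], [5,7,9], [6,7,8]

giving chain groups C_0 ≅ Z^9, C_1 ≅ Z^27, C_2 ≅ Z^18.

Boundary ∂_1: C_1 → C_0 sends each edge [p,q] (with p < q) to q − p. For instance
  ∂[4,5] = [5] − [4].
The 9×27 boundary matrix has rank 8 and Smith normal form diag(1,1,1,1,1,1,1,1).

∂_2: C_2 → C_1 maps a triangle to the signed sum of its edges. For instance
  ∂[3,6,9] = [6,9] − [3,9] + [3,6],
  ∂[1,7,9] = [7,9] − [1,9] + [1,7].
This gives a 27×18 integer matrix of rank 18; reducing to Smith normal form yields diagonal entries (1,1,1,1,1,1,1,1,1,1,1,1,1,1,1,1,1,2).

Now H_k = ker ∂_k / im ∂_{k+1}, so:

  H_0: rank C_0 − rank ∂_1 = 9 − 8 = 1, and the invariant factors of ∂_1 are all 1, so H_0 ≅ Z.
  H_1: rank ker ∂_1 − rank ∂_2 = (27 − 8) − 18 = 1, and ∂_2 has invariant factor 2 > 1, so H_1 ≅ Z ⊕ Z/2.
  H_2: rank ker ∂_2 − rank ∂_3 = (18 − 18) − 0 = 0, and there is no ∂_3, so H_2 ≅ 0.

Hence the Betti numbers are b_0 = 1, b_1 = 1, b_2 = 0.

b_0 = 1, b_1 = 1, b_2 = 0.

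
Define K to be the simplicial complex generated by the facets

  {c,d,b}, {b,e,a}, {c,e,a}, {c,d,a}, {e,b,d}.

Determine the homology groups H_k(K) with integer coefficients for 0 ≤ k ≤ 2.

Order the vertices as a < b < c < d < e. Listing each simplex with vertices in this order, K has dimension 2 with simplices:

  0-simplices (5): a, b, c, d, e
  1-simplices (10): ab, ac, ad, ae, bc, bd, be, cd, ce, de
  2-simplices (5): abe, acd, ace, bcd, bde

Hence C_0 ≅ Z^5, C_1 ≅ Z^10, C_2 ≅ Z^5.

Boundary ∂_1: C_1 → C_0 is given by ∂[p,q] = [q] − [p].
As a 5×10 matrix over Z this has rank 4, with invariant factors (1,1,1,1).

∂_2: C_2 → C_1 acts by ∂[p,q,r] = [q,r] − [p,r] + [p,q]. For instance
  ∂bcd = cd − bd + bc,
  ∂ace = ce − ae + ac.
The 10×5 boundary matrix has rank 5 and Smith normal form diag(1,1,1,1,1).

Now H_k = ker ∂_k / im ∂_{k+1}, so:

  H_0: rank C_0 − rank ∂_1 = 5 − 4 = 1, and the invariant factors of ∂_1 are all 1, so H_0 = Z.
  H_1: rank ker ∂_1 − rank ∂_2 = (10 − 4) − 5 = 1, and the invariant factors of ∂_2 are all 1, so H_1 = Z.
  H_2: rank ker ∂_2 − rank ∂_3 = (5 − 5) − 0 = 0, and there is no ∂_3, so H_2 = 0.

H_0 = Z,  H_1 = Z,  H_2 = 0.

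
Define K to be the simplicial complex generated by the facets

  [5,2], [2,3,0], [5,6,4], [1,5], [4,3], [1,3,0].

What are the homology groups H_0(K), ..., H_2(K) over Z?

Take the total order 0 < 1 < 2 < 3 < 4 < 5 < 6 on the vertex set. Then K (dimension 2) consists of the simplices:

  0-simplices (7): [0], [1], [2], [3], [4], [5], [6]
  1-simplices (11): [0,1], [0,2], [0,3], [1,3], [1,5], [2,3], [2,5], [3,4], [4,5], [4,6], [5,6]
  2-simplices (3): [0,1,3], [0,2,3], [4,5,6]

giving chain groups C_0 ≅ Z^7, C_1 ≅ Z^11, C_2 ≅ Z^3.

Boundary ∂_1: C_1 → C_0 sends each edge [p,q] (with p < q) to q − p.
This gives a 7×11 integer matrix of rank 6; reducing to Smith normal form yields diagonal entries (1,1,1,1,1,1).

∂_2: C_2 → C_1 maps a triangle to the signed sum of its edges. For instance
  ∂[0,2,3] = [2,3] − [0,3] + [0,2],
  ∂[4,5,6] = [5,6] − [4,6] + [4,5].
As a 11×3 matrix over Z this has rank 3, with invariant factors (1,1,1).

Reading off H_k = ker ∂_k / im ∂_{k+1}:

  H_0: rank C_0 − rank ∂_1 = 7 − 6 = 1, and the invariant factors of ∂_1 are all 1, so H_0 ≅ Z.
  H_1: rank ker ∂_1 − rank ∂_2 = (11 − 6) − 3 = 2, and the invariant factors of ∂_2 are all 1, so H_1 ≅ Z^2.
  H_2: rank ker ∂_2 − rank ∂_3 = (3 − 3) − 0 = 0, and there is no ∂_3, so H_2 ≅ 0.

As a check, the Euler characteristic is 7 − 11 + 3 = -1, which agrees with 1 − 2 + 0 = -1.

H_0 = Z,  H_1 = Z^2,  H_2 = 0.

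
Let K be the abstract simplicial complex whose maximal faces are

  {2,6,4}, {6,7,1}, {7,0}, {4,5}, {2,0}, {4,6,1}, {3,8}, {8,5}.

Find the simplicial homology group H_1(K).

H_1 ≅ Z.

Order the vertices as 0 < 1 < 2 < 3 < 4 < 5 < 6 < 7 < 8. Listing each simplex with vertices in this order, K has dimension 2 with simplices:

  0-simplices (9): [0], [1], [2], [3], [4], [5], [6], [7], [8]
  1-simplices (12): [0,2], [0,7], [1,4], [1,6], [1,7], [2,4], [2,6], [3,8], [4,5], [4,6], [5,8], [6,7]
  2-simplices (3): [1,4,6], [1,6,7], [2,4,6]

giving chain groups C_0 ≅ Z^9, C_1 ≅ Z^12, C_2 ≅ Z^3.

∂_1: C_1 → C_0 sends each edge [p,q] (with p < q) to q − p. For instance
  ∂[0,2] = [2] − [0].
This gives a 9×12 integer matrix of rank 8; reducing to Smith normal form yields diagonal entries (1,1,1,1,1,1,1,1).

∂_2: C_2 → C_1 acts by ∂[p,q,r] = [q,r] − [p,r] + [p,q]. For instance
  ∂[1,4,6] = [4,6] − [1,6] + [1,4],
  ∂[1,6,7] = [6,7] − [1,7] + [1,6].
The resulting 12×3 matrix has rank 3, and its Smith normal form has invariant factors (1,1,1).

From H_k ≅ ker(∂_k) / im(∂_{k+1}) we obtain:

  H_1: rank ker ∂_1 − rank ∂_2 = (12 − 8) − 3 = 1, and the invariant factors of ∂_2 are all 1, so H_1 ≅ Z.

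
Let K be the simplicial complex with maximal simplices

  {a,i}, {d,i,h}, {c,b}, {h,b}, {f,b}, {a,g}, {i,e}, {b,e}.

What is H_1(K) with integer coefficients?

Order the vertices as a < b < c < d < e < f < g < h < i. Listing each simplex with vertices in this order, K has dimension 2 with simplices:

  0-simplices (9): a, b, c, d, e, f, g, h, i
  1-simplices (10): ag, ai, bc, be, bf, bh, dh, di, ei, hi
  2-simplices (1): dhi

Hence C_0 ≅ Z^9, C_1 ≅ Z^10, C_2 ≅ Z^1.

Boundary ∂_1: C_1 → C_0 sends each edge [p,q] (with p < q) to q − p.
The 9×10 boundary matrix has rank 8 and Smith normal form diag(1,1,1,1,1,1,1,1).

The boundary map ∂_2: C_2 → C_1 maps a triangle to the signed sum of its edges. For instance
  ∂dhi = hi − di + dh.
As a 10×1 matrix over Z this has rank 1, with invariant factors (1).

Now H_k = ker ∂_k / im ∂_{k+1}, so:

  H_1: rank ker ∂_1 − rank ∂_2 = (10 − 8) − 1 = 1, and the invariant factors of ∂_2 are all 1, so H_1 ≅ Z.

H_1 ≅ Z.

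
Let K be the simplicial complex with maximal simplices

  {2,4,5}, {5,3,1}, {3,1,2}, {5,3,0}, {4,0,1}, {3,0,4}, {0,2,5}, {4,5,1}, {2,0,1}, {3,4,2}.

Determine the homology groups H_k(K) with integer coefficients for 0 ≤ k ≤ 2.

Take the total order 0 < 1 < 2 < 3 < 4 < 5 on the vertex set. Then K (dimension 2) consists of the simplices:

  0-simplices (6): [0], [1], [2], [3], [4], [5]
  1-simplices (15): [0,1], [0,2], [0,3], [0,4], [0,5], [1,2], [1,3], [1,4], [1,5], [2,3], [2,4], [2,5], [3,4], [3,5], [4,5]
  2-simplices (10): [0,1,2], [0,1,4], [0,2,5], [0,3,4], [0,3,5], [1,2,3], [1,3,5], [1,4,5], [2,3,4], [2,4,5]

giving chain groups C_0 ≅ Z^6, C_1 ≅ Z^15, C_2 ≅ Z^10.

Boundary ∂_1: C_1 → C_0 maps an edge to its endpoints' difference, ∂[p,q] = q − p. For instance
  ∂[3,5] = [5] − [3].
The resulting 6×15 matrix has rank 5, and its Smith normal form has invariant factors (1,1,1,1,1).

∂_2: C_2 → C_1 maps a triangle to the signed sum of its edges. For instance
  ∂[0,3,5] = [3,5] − [0,5] + [0,3],
  ∂[0,1,4] = [1,4] − [0,4] + [0,1].
This gives a 15×10 integer matrix of rank 10; reducing to Smith normal form yields diagonal entries (1,1,1,1,1,1,1,1,1,2).

Reading off H_k = ker ∂_k / im ∂_{k+1}:

  H_0: rank C_0 − rank ∂_1 = 6 − 5 = 1, and the invariant factors of ∂_1 are all 1, so H_0 = Z.
  H_1: rank ker ∂_1 − rank ∂_2 = (15 − 5) − 10 = 0, and ∂_2 has invariant factor 2 > 1, so H_1 = Z/2.
  H_2: rank ker ∂_2 − rank ∂_3 = (10 − 10) − 0 = 0, and there is no ∂_3, so H_2 = 0.

As a check, the Euler characteristic is 6 − 15 + 10 = 1, which agrees with 1 − 0 + 0 = 1.
(K is a triangulation of the real projective plane RP^2.)

H_0 = Z,  H_1 = Z/2,  H_2 = 0.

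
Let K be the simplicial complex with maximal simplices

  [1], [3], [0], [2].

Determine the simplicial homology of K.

Fix the vertex order 0 < 1 < 2 < 3 and write every simplex with vertices in increasing order. Then dim K = 0 and the simplices of K are:

  0-simplices (4): [0], [1], [2], [3]

Hence C_0 ≅ Z^4.

From H_k ≅ ker(∂_k) / im(∂_{k+1}) we obtain:

  H_0: rank C_0 − rank ∂_1 = 4 − 0 = 4, and there is no ∂_1, so H_0 ≅ Z^4.

H_0 ≅ Z^4.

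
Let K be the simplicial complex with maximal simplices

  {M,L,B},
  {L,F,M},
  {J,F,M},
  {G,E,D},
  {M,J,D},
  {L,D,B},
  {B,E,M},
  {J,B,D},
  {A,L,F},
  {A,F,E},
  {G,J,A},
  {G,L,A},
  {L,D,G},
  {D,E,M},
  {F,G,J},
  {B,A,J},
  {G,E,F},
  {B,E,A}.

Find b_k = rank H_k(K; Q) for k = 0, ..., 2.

b_0 = 1, b_1 = 1, b_2 = 0.

We work with the vertex ordering A < B < D < E < F < G < J < L < M. The simplices of K, each written with vertices in increasing order, are:

  0-simplices (9): A, B, D, E, F, G, J, L, M
  1-simplices (27): AB, AE, AF, AG, AJ, AL, BD, BE, BJ, BL, BM, DE, DG, DJ, DL, DM, EF, EG, EM, FG, FJ, FL, FM, GJ, GL, JM, LM
  2-simplices (18): ABE, ABJ, AEF, AFL, AGJ, AGL, BDJ, BDL, BEM, BLM, DEG, DEM, DGL, DJM, EFG, FGJ, FJM, FLM

giving chain groups C_0 ≅ Z^9, C_1 ≅ Z^27, C_2 ≅ Z^18.

∂_1: C_1 → C_0 maps an edge to its endpoints' difference, ∂[p,q] = q − p. For instance
  ∂BJ = J − B.
The resulting 9×27 matrix has rank 8, and its Smith normal form has invariant factors (1,1,1,1,1,1,1,1).

The boundary map ∂_2: C_2 → C_1 sends each 2-simplex [p,q,r] to [q,r] − [p,r] + [p,q]. For instance
  ∂BDL = DL − BL + BD,
  ∂AGJ = GJ − AJ + AG.
As a 27×18 matrix over Z this has rank 18, with invariant factors (1,1,1,1,1,1,1,1,1,1,1,1,1,1,1,1,1,2).

Reading off H_k = ker ∂_k / im ∂_{k+1}:

  H_0: rank C_0 − rank ∂_1 = 9 − 8 = 1, and the invariant factors of ∂_1 are all 1, so H_0 = Z.
  H_1: rank ker ∂_1 − rank ∂_2 = (27 − 8) − 18 = 1, and ∂_2 has invariant factor 2 > 1, so H_1 = Z ⊕ Z/2.
  H_2: rank ker ∂_2 − rank ∂_3 = (18 − 18) − 0 = 0, and there is no ∂_3, so H_2 = 0.

Hence the Betti numbers are b_0 = 1, b_1 = 1, b_2 = 0.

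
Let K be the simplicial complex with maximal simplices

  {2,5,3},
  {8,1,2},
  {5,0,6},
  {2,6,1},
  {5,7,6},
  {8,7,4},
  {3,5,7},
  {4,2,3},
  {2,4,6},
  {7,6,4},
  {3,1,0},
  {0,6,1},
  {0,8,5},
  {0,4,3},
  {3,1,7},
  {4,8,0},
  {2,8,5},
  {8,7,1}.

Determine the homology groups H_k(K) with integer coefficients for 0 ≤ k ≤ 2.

Take the total order 0 < 1 < 2 < 3 < 4 < 5 < 6 < 7 < 8 on the vertex set. Then K (dimension 2) consists of the simplices:

  0-simplices (9): [0], [1], [2], [3], [4], [5], [6], [7], [8]
  1-simplices (27): (27 of them)
  2-simplices (18): [0,1,3], [0,1,6], [0,3,4], [0,4,8], [0,5,6], [0,5,8], [1,2,6], [1,2,8], [1,3,7], [1,7,8], [2,3,4], [2,3,5], [2,4,6], [2,5,8], [3,5,7], [4,6,7], [4,7,8], [5,6,7]

giving chain groups C_0 ≅ Z^9, C_1 ≅ Z^27, C_2 ≅ Z^18.

The boundary map ∂_1: C_1 → C_0 sends each edge [p,q] (with p < q) to q − p. For instance
  ∂[1,2] = [2] − [1].
As a 9×27 matrix over Z this has rank 8, with invariant factors (1,1,1,1,1,1,1,1).

∂_2: C_2 → C_1 acts by ∂[p,q,r] = [q,r] − [p,r] + [p,q]. For instance
  ∂[1,2,8] = [2,8] − [1,8] + [1,2],
  ∂[0,1,3] = [1,3] − [0,3] + [0,1].
This gives a 27×18 integer matrix of rank 17; reducing to Smith normal form yields diagonal entries (1,1,1,1,1,1,1,1,1,1,1,1,1,1,1,1,1).

Computing H_k = (kernel of ∂_k) / (image of ∂_{k+1}):

  H_0: rank C_0 − rank ∂_1 = 9 − 8 = 1, and the invariant factors of ∂_1 are all 1, so H_0 = Z.
  H_1: rank ker ∂_1 − rank ∂_2 = (27 − 8) − 17 = 2, and the invariant factors of ∂_2 are all 1, so H_1 = Z^2.
  H_2: rank ker ∂_2 − rank ∂_3 = (18 − 17) − 0 = 1, and there is no ∂_3, so H_2 = Z.

H_0 ≅ Z,  H_1 ≅ Z^2,  H_2 ≅ Z.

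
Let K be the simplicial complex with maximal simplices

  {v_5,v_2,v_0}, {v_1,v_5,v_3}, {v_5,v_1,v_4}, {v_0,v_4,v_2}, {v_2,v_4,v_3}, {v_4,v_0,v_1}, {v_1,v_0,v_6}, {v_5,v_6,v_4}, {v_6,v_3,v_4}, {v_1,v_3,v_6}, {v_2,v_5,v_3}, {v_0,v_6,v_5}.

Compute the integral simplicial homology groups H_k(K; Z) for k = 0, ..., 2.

H_0 = Z,  H_1 = Z/2,  H_2 = 0.

Order the vertices as v_0 < v_1 < v_2 < v_3 < v_4 < v_5 < v_6. Listing each simplex with vertices in this order, K has dimension 2 with simplices:

  0-simplices (7): [v_0], [v_1], [v_2], [v_3], [v_4], [v_5], [v_6]
  1-simplices (18): (18 of them)
  2-simplices (12): (12 of them)

so the chain groups are C_0 ≅ Z^7, C_1 ≅ Z^18, C_2 ≅ Z^12.

The boundary map ∂_1: C_1 → C_0 maps an edge to its endpoints' difference, ∂[p,q] = q − p.
The resulting 7×18 matrix has rank 6, and its Smith normal form has invariant factors (1,1,1,1,1,1).

∂_2: C_2 → C_1 sends each 2-simplex [p,q,r] to [q,r] − [p,r] + [p,q]. For instance
  ∂[v_2,v_3,v_5] = [v_3,v_5] − [v_2,v_5] + [v_2,v_3],
  ∂[v_0,v_1,v_6] = [v_1,v_6] − [v_0,v_6] + [v_0,v_1].
This gives a 18×12 integer matrix of rank 12; reducing to Smith normal form yields diagonal entries (1,1,1,1,1,1,1,1,1,1,1,2).

From H_k ≅ ker(∂_k) / im(∂_{k+1}) we obtain:

  H_0: rank C_0 − rank ∂_1 = 7 − 6 = 1, and the invariant factors of ∂_1 are all 1, so H_0 = Z.
  H_1: rank ker ∂_1 − rank ∂_2 = (18 − 6) − 12 = 0, and ∂_2 has invariant factor 2 > 1, so H_1 = Z/2.
  H_2: rank ker ∂_2 − rank ∂_3 = (12 − 12) − 0 = 0, and there is no ∂_3, so H_2 = 0.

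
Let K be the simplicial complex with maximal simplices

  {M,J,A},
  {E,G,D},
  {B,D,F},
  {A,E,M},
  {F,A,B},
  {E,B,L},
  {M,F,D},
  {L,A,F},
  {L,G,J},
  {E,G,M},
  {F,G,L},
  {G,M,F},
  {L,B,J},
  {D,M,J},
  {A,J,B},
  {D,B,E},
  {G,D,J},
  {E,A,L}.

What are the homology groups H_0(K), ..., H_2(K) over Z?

H_0 = Z,  H_1 = Z ⊕ Z/2Z,  H_2 = 0.

Take the total order A < B < D < E < F < G < J < L < M on the vertex set. Then K (dimension 2) consists of the simplices:

  0-simplices (9): A, B, D, E, F, G, J, L, M
  1-simplices (27): AB, AE, AF, AJ, AL, AM, BD, BE, BF, BJ, BL, DE, DF, DG, DJ, DM, EG, EL, EM, FG, FL, FM, GJ, GL, GM, JL, JM
  2-simplices (18): ABF, ABJ, AEL, AEM, AFL, AJM, BDE, BDF, BEL, BJL, DEG, DFM, DGJ, DJM, EGM, FGL, FGM, GJL

so the chain groups are C_0 ≅ Z^9, C_1 ≅ Z^27, C_2 ≅ Z^18.

∂_1: C_1 → C_0 is given by ∂[p,q] = [q] − [p]. For instance
  ∂EM = M − E.
The 9×27 boundary matrix has rank 8 and Smith normal form diag(1,1,1,1,1,1,1,1).

Boundary ∂_2: C_2 → C_1 maps a triangle to the signed sum of its edges. For instance
  ∂DFM = FM − DM + DF,
  ∂EGM = GM − EM + EG.
As a 27×18 matrix over Z this has rank 18, with invariant factors (1,1,1,1,1,1,1,1,1,1,1,1,1,1,1,1,1,2).

Now H_k = ker ∂_k / im ∂_{k+1}, so:

  H_0: rank C_0 − rank ∂_1 = 9 − 8 = 1, and the invariant factors of ∂_1 are all 1, so H_0 = Z.
  H_1: rank ker ∂_1 − rank ∂_2 = (27 − 8) − 18 = 1, and ∂_2 has invariant factor 2 > 1, so H_1 = Z ⊕ Z/2Z.
  H_2: rank ker ∂_2 − rank ∂_3 = (18 − 18) − 0 = 0, and there is no ∂_3, so H_2 = 0.

As a check, the Euler characteristic is 9 − 27 + 18 = 0, which agrees with 1 − 1 + 0 = 0.
(K is a triangulation of the Klein bottle.)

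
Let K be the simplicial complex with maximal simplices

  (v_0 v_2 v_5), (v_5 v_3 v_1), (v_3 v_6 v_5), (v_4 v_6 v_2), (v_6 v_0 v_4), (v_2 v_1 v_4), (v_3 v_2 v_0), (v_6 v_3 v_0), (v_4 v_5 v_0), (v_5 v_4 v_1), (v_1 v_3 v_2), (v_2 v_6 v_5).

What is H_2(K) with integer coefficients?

H_2 = 0.

Fix the vertex order v_0 < v_1 < v_2 < v_3 < v_4 < v_5 < v_6 and write every simplex with vertices in increasing order. Then dim K = 2 and the simplices of K are:

  0-simplices (7): [v_0], [v_1], [v_2], [v_3], [v_4], [v_5], [v_6]
  1-simplices (18): (18 of them)
  2-simplices (12): (12 of them)

Hence C_0 ≅ Z^7, C_1 ≅ Z^18, C_2 ≅ Z^12.

The boundary map ∂_1: C_1 → C_0 is given by ∂[p,q] = [q] − [p]. For instance
  ∂[v_2,v_6] = [v_6] − [v_2].
This gives a 7×18 integer matrix of rank 6; reducing to Smith normal form yields diagonal entries (1,1,1,1,1,1).

The boundary map ∂_2: C_2 → C_1 acts by ∂[p,q,r] = [q,r] − [p,r] + [p,q]. For instance
  ∂[v_1,v_3,v_5] = [v_3,v_5] − [v_1,v_5] + [v_1,v_3],
  ∂[v_0,v_3,v_6] = [v_3,v_6] − [v_0,v_6] + [v_0,v_3].
The 18×12 boundary matrix has rank 12 and Smith normal form diag(1,1,1,1,1,1,1,1,1,1,1,2).

From H_k ≅ ker(∂_k) / im(∂_{k+1}) we obtain:

  H_2: rank ker ∂_2 − rank ∂_3 = (12 − 12) − 0 = 0, and there is no ∂_3, so H_2 = 0.

(K is a triangulation of the real projective plane RP^2.)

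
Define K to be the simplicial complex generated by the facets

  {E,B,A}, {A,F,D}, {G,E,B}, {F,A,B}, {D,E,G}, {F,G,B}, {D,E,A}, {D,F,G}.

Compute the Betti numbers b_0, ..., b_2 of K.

Take the total order A < B < D < E < F < G on the vertex set. Then K (dimension 2) consists of the simplices:

  0-simplices (6): A, B, D, E, F, G
  1-simplices (12): AB, AD, AE, AF, BE, BF, BG, DE, DF, DG, EG, FG
  2-simplices (8): ABE, ABF, ADE, ADF, BEG, BFG, DEG, DFG

so the chain groups are C_0 ≅ Z^6, C_1 ≅ Z^12, C_2 ≅ Z^8.

∂_1: C_1 → C_0 maps an edge to its endpoints' difference, ∂[p,q] = q − p.
This gives a 6×12 integer matrix of rank 5; reducing to Smith normal form yields diagonal entries (1,1,1,1,1).

Boundary ∂_2: C_2 → C_1 acts by ∂[p,q,r] = [q,r] − [p,r] + [p,q]. For instance
  ∂BEG = EG − BG + BE,
  ∂ADF = DF − AF + AD.
The resulting 12×8 matrix has rank 7, and its Smith normal form has invariant factors (1,1,1,1,1,1,1).

Reading off H_k = ker ∂_k / im ∂_{k+1}:

  H_0: rank C_0 − rank ∂_1 = 6 − 5 = 1, and the invariant factors of ∂_1 are all 1, so H_0 ≅ Z.
  H_1: rank ker ∂_1 − rank ∂_2 = (12 − 5) − 7 = 0, and the invariant factors of ∂_2 are all 1, so H_1 ≅ 0.
  H_2: rank ker ∂_2 − rank ∂_3 = (8 − 7) − 0 = 1, and there is no ∂_3, so H_2 ≅ Z.

As a check, the Euler characteristic is 6 − 12 + 8 = 2, which agrees with 1 − 0 + 1 = 2.

Hence the Betti numbers are b_0 = 1, b_1 = 0, b_2 = 1.

b_0 = 1, b_1 = 0, b_2 = 1.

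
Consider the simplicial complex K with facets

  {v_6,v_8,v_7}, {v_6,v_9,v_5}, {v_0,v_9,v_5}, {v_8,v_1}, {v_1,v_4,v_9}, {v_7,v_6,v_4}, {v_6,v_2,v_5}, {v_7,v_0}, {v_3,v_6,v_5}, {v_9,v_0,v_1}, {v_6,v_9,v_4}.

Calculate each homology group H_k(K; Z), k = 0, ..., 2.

Fix the vertex order v_0 < v_1 < v_2 < v_3 < v_4 < v_5 < v_6 < v_7 < v_8 < v_9 and write every simplex with vertices in increasing order. Then dim K = 2 and the simplices of K are:

  0-simplices (10): [v_0], [v_1], [v_2], [v_3], [v_4], [v_5], [v_6], [v_7], [v_8], [v_9]
  1-simplices (20): (20 of them)
  2-simplices (9): [v_0,v_1,v_9], [v_0,v_5,v_9], [v_1,v_4,v_9], [v_2,v_5,v_6], [v_3,v_5,v_6], [v_4,v_6,v_7], [v_4,v_6,v_9], [v_5,v_6,v_9], [v_6,v_7,v_8]

so the chain groups are C_0 ≅ Z^10, C_1 ≅ Z^20, C_2 ≅ Z^9.

∂_1: C_1 → C_0 maps an edge to its endpoints' difference, ∂[p,q] = q − p. For instance
  ∂[v_6,v_8] = [v_8] − [v_6].
This gives a 10×20 integer matrix of rank 9; reducing to Smith normal form yields diagonal entries (1,1,1,1,1,1,1,1,1).

∂_2: C_2 → C_1 acts by ∂[p,q,r] = [q,r] − [p,r] + [p,q]. For instance
  ∂[v_6,v_7,v_8] = [v_7,v_8] − [v_6,v_8] + [v_6,v_7],
  ∂[v_3,v_5,v_6] = [v_5,v_6] − [v_3,v_6] + [v_3,v_5].
As a 20×9 matrix over Z this has rank 9, with invariant factors (1,1,1,1,1,1,1,1,1).

Computing H_k = (kernel of ∂_k) / (image of ∂_{k+1}):

  H_0: rank C_0 − rank ∂_1 = 10 − 9 = 1, and the invariant factors of ∂_1 are all 1, so H_0 ≅ Z.
  H_1: rank ker ∂_1 − rank ∂_2 = (20 − 9) − 9 = 2, and the invariant factors of ∂_2 are all 1, so H_1 ≅ Z^2.
  H_2: rank ker ∂_2 − rank ∂_3 = (9 − 9) − 0 = 0, and there is no ∂_3, so H_2 ≅ 0.

H_0 = Z,  H_1 = Z^2,  H_2 = 0.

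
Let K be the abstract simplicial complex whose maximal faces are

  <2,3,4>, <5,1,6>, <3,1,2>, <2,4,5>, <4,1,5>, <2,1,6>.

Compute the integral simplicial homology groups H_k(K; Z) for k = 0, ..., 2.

Order the vertices as 1 < 2 < 3 < 4 < 5 < 6. Listing each simplex with vertices in this order, K has dimension 2 with simplices:

  0-simplices (6): [1], [2], [3], [4], [5], [6]
  1-simplices (12): [1,2], [1,3], [1,4], [1,5], [1,6], [2,3], [2,4], [2,5], [2,6], [3,4], [4,5], [5,6]
  2-simplices (6): [1,2,3], [1,2,6], [1,4,5], [1,5,6], [2,3,4], [2,4,5]

Hence C_0 ≅ Z^6, C_1 ≅ Z^12, C_2 ≅ Z^6.

Boundary ∂_1: C_1 → C_0 sends each edge [p,q] (with p < q) to q − p. For instance
  ∂[1,6] = [6] − [1].
This gives a 6×12 integer matrix of rank 5; reducing to Smith normal form yields diagonal entries (1,1,1,1,1).

The boundary map ∂_2: C_2 → C_1 sends each 2-simplex [p,q,r] to [q,r] − [p,r] + [p,q]. For instance
  ∂[1,5,6] = [5,6] − [1,6] + [1,5],
  ∂[2,3,4] = [3,4] − [2,4] + [2,3].
As a 12×6 matrix over Z this has rank 6, with invariant factors (1,1,1,1,1,1).

Reading off H_k = ker ∂_k / im ∂_{k+1}:

  H_0: rank C_0 − rank ∂_1 = 6 − 5 = 1, and the invariant factors of ∂_1 are all 1, so H_0 = Z.
  H_1: rank ker ∂_1 − rank ∂_2 = (12 − 5) − 6 = 1, and the invariant factors of ∂_2 are all 1, so H_1 = Z.
  H_2: rank ker ∂_2 − rank ∂_3 = (6 − 6) − 0 = 0, and there is no ∂_3, so H_2 = 0.

As a check, the Euler characteristic is 6 − 12 + 6 = 0, which agrees with 1 − 1 + 0 = 0.
(K is a triangulation of the cylinder S^1 x I.)

H_0 = Z,  H_1 = Z,  H_2 = 0.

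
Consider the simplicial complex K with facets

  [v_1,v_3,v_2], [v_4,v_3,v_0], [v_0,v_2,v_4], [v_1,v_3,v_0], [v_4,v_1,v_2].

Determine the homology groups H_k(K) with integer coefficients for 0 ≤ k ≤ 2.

H_0 = Z,  H_1 = Z,  H_2 = 0.

Order the vertices as v_0 < v_1 < v_2 < v_3 < v_4. Listing each simplex with vertices in this order, K has dimension 2 with simplices:

  0-simplices (5): [v_0], [v_1], [v_2], [v_3], [v_4]
  1-simplices (10): [v_0,v_1], [v_0,v_2], [v_0,v_3], [v_0,v_4], [v_1,v_2], [v_1,v_3], [v_1,v_4], [v_2,v_3], [v_2,v_4], [v_3,v_4]
  2-simplices (5): [v_0,v_1,v_3], [v_0,v_2,v_4], [v_0,v_3,v_4], [v_1,v_2,v_3], [v_1,v_2,v_4]

so the chain groups are C_0 ≅ Z^5, C_1 ≅ Z^10, C_2 ≅ Z^5.

Boundary ∂_1: C_1 → C_0 is given by ∂[p,q] = [q] − [p].
The 5×10 boundary matrix has rank 4 and Smith normal form diag(1,1,1,1).

∂_2: C_2 → C_1 acts by ∂[p,q,r] = [q,r] − [p,r] + [p,q]. For instance
  ∂[v_0,v_3,v_4] = [v_3,v_4] − [v_0,v_4] + [v_0,v_3],
  ∂[v_1,v_2,v_4] = [v_2,v_4] − [v_1,v_4] + [v_1,v_2].
This gives a 10×5 integer matrix of rank 5; reducing to Smith normal form yields diagonal entries (1,1,1,1,1).

From H_k ≅ ker(∂_k) / im(∂_{k+1}) we obtain:

  H_0: rank C_0 − rank ∂_1 = 5 − 4 = 1, and the invariant factors of ∂_1 are all 1, so H_0 ≅ Z.
  H_1: rank ker ∂_1 − rank ∂_2 = (10 − 4) − 5 = 1, and the invariant factors of ∂_2 are all 1, so H_1 ≅ Z.
  H_2: rank ker ∂_2 − rank ∂_3 = (5 − 5) − 0 = 0, and there is no ∂_3, so H_2 ≅ 0.

(K is a triangulation of the Möbius band.)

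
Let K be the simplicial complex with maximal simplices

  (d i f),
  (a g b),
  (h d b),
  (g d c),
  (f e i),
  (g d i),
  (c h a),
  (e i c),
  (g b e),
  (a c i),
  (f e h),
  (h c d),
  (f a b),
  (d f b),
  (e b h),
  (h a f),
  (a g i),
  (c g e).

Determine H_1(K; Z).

H_1 ≅ Z × Z/2.

Order the vertices as a < b < c < d < e < f < g < h < i. Listing each simplex with vertices in this order, K has dimension 2 with simplices:

  0-simplices (9): a, b, c, d, e, f, g, h, i
  1-simplices (27): ab, ac, af, ag, ah, ai, bd, be, bf, bg, bh, cd, ce, cg, ch, ci, df, dg, dh, di, ef, eg, eh, ei, fh, fi, gi
  2-simplices (18): abf, abg, ach, aci, afh, agi, bdf, bdh, beg, beh, cdg, cdh, ceg, cei, dfi, dgi, efh, efi

Hence C_0 ≅ Z^9, C_1 ≅ Z^27, C_2 ≅ Z^18.

The boundary map ∂_1: C_1 → C_0 sends each edge [p,q] (with p < q) to q − p. For instance
  ∂eh = h − e.
The 9×27 boundary matrix has rank 8 and Smith normal form diag(1,1,1,1,1,1,1,1).

∂_2: C_2 → C_1 sends each 2-simplex [p,q,r] to [q,r] − [p,r] + [p,q]. For instance
  ∂agi = gi − ai + ag,
  ∂cdg = dg − cg + cd.
The 27×18 boundary matrix has rank 18 and Smith normal form diag(1,1,1,1,1,1,1,1,1,1,1,1,1,1,1,1,1,2).

Computing H_k = (kernel of ∂_k) / (image of ∂_{k+1}):

  H_1: rank ker ∂_1 − rank ∂_2 = (27 − 8) − 18 = 1, and ∂_2 has invariant factor 2 > 1, so H_1 = Z × Z/2.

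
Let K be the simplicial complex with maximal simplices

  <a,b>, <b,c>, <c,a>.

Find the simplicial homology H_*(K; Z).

H_0 = Z,  H_1 = Z.

Fix the vertex order a < b < c and write every simplex with vertices in increasing order. Then dim K = 1 and the simplices of K are:

  0-simplices (3): a, b, c
  1-simplices (3): ab, ac, bc

giving chain groups C_0 ≅ Z^3, C_1 ≅ Z^3.

The boundary map ∂_1: C_1 → C_0 maps an edge to its endpoints' difference, ∂[p,q] = q − p.
This gives a 3×3 integer matrix of rank 2; reducing to Smith normal form yields diagonal entries (1,1).

From H_k ≅ ker(∂_k) / im(∂_{k+1}) we obtain:

  H_0: rank C_0 − rank ∂_1 = 3 − 2 = 1, and the invariant factors of ∂_1 are all 1, so H_0 ≅ Z.
  H_1: rank ker ∂_1 − rank ∂_2 = (3 − 2) − 0 = 1, and there is no ∂_2, so H_1 ≅ Z.

As a check, the Euler characteristic is 3 − 3 = 0, which agrees with 1 − 1 = 0.
(K is a triangulation of the circle S^1.)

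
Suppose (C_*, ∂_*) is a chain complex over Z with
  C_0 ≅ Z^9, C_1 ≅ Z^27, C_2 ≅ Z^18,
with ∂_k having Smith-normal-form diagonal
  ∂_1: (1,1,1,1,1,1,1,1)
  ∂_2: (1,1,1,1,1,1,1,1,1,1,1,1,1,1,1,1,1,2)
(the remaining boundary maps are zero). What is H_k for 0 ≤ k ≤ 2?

H_0 ≅ Z,  H_1 ≅ Z ⊕ Z/2Z,  H_2 = 0.

H_0: b_0 = 9 − 0 − 8 = 1; torsion from ∂_1 factors > 1: none. So H_0 ≅ Z.
H_1: b_1 = 27 − 8 − 18 = 1; torsion from ∂_2 factors > 1: [2]. So H_1 ≅ Z ⊕ Z/2Z.
H_2: b_2 = 18 − 18 − 0 = 0; torsion from ∂_3 factors > 1: none. So H_2 ≅ 0.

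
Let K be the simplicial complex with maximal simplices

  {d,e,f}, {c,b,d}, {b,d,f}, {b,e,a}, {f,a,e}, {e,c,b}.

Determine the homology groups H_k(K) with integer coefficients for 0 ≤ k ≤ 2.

We work with the vertex ordering a < b < c < d < e < f. The simplices of K, each written with vertices in increasing order, are:

  0-simplices (6): a, b, c, d, e, f
  1-simplices (12): ab, ae, af, bc, bd, be, bf, cd, ce, de, df, ef
  2-simplices (6): abe, aef, bcd, bce, bdf, def

giving chain groups C_0 ≅ Z^6, C_1 ≅ Z^12, C_2 ≅ Z^6.

Boundary ∂_1: C_1 → C_0 sends each edge [p,q] (with p < q) to q − p.
The resulting 6×12 matrix has rank 5, and its Smith normal form has invariant factors (1,1,1,1,1).

Boundary ∂_2: C_2 → C_1 maps a triangle to the signed sum of its edges. For instance
  ∂def = ef − df + de,
  ∂bdf = df − bf + bd.
The 12×6 boundary matrix has rank 6 and Smith normal form diag(1,1,1,1,1,1).

From H_k ≅ ker(∂_k) / im(∂_{k+1}) we obtain:

  H_0: rank C_0 − rank ∂_1 = 6 − 5 = 1, and the invariant factors of ∂_1 are all 1, so H_0 ≅ Z.
  H_1: rank ker ∂_1 − rank ∂_2 = (12 − 5) − 6 = 1, and the invariant factors of ∂_2 are all 1, so H_1 ≅ Z.
  H_2: rank ker ∂_2 − rank ∂_3 = (6 − 6) − 0 = 0, and there is no ∂_3, so H_2 ≅ 0.

(K is a triangulation of the cylinder S^1 x I.)

H_0 ≅ Z,  H_1 ≅ Z,  H_2 = 0.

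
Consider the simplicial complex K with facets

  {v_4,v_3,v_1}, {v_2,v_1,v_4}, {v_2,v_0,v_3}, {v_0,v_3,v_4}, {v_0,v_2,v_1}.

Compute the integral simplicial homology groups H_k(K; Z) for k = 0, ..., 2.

H_0 ≅ Z,  H_1 ≅ Z,  H_2 = 0.

Take the total order v_0 < v_1 < v_2 < v_3 < v_4 on the vertex set. Then K (dimension 2) consists of the simplices:

  0-simplices (5): [v_0], [v_1], [v_2], [v_3], [v_4]
  1-simplices (10): [v_0,v_1], [v_0,v_2], [v_0,v_3], [v_0,v_4], [v_1,v_2], [v_1,v_3], [v_1,v_4], [v_2,v_3], [v_2,v_4], [v_3,v_4]
  2-simplices (5): [v_0,v_1,v_2], [v_0,v_2,v_3], [v_0,v_3,v_4], [v_1,v_2,v_4], [v_1,v_3,v_4]

Hence C_0 ≅ Z^5, C_1 ≅ Z^10, C_2 ≅ Z^5.

Boundary ∂_1: C_1 → C_0 maps an edge to its endpoints' difference, ∂[p,q] = q − p. For instance
  ∂[v_1,v_4] = [v_4] − [v_1].
The 5×10 boundary matrix has rank 4 and Smith normal form diag(1,1,1,1).

∂_2: C_2 → C_1 sends each 2-simplex [p,q,r] to [q,r] − [p,r] + [p,q]. For instance
  ∂[v_1,v_3,v_4] = [v_3,v_4] − [v_1,v_4] + [v_1,v_3],
  ∂[v_0,v_1,v_2] = [v_1,v_2] − [v_0,v_2] + [v_0,v_1].
The resulting 10×5 matrix has rank 5, and its Smith normal form has invariant factors (1,1,1,1,1).

Reading off H_k = ker ∂_k / im ∂_{k+1}:

  H_0: rank C_0 − rank ∂_1 = 5 − 4 = 1, and the invariant factors of ∂_1 are all 1, so H_0 = Z.
  H_1: rank ker ∂_1 − rank ∂_2 = (10 − 4) − 5 = 1, and the invariant factors of ∂_2 are all 1, so H_1 = Z.
  H_2: rank ker ∂_2 − rank ∂_3 = (5 − 5) − 0 = 0, and there is no ∂_3, so H_2 = 0.

As a check, the Euler characteristic is 5 − 10 + 5 = 0, which agrees with 1 − 1 + 0 = 0.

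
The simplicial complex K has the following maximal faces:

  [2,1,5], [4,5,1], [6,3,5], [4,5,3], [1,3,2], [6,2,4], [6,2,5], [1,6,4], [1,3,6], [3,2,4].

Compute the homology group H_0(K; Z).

Order the vertices as 1 < 2 < 3 < 4 < 5 < 6. Listing each simplex with vertices in this order, K has dimension 2 with simplices:

  0-simplices (6): [1], [2], [3], [4], [5], [6]
  1-simplices (15): [1,2], [1,3], [1,4], [1,5], [1,6], [2,3], [2,4], [2,5], [2,6], [3,4], [3,5], [3,6], [4,5], [4,6], [5,6]
  2-simplices (10): [1,2,3], [1,2,5], [1,3,6], [1,4,5], [1,4,6], [2,3,4], [2,4,6], [2,5,6], [3,4,5], [3,5,6]

so the chain groups are C_0 ≅ Z^6, C_1 ≅ Z^15, C_2 ≅ Z^10.

The boundary map ∂_1: C_1 → C_0 is given by ∂[p,q] = [q] − [p].
As a 6×15 matrix over Z this has rank 5, with invariant factors (1,1,1,1,1).

The boundary map ∂_2: C_2 → C_1 acts by ∂[p,q,r] = [q,r] − [p,r] + [p,q]. For instance
  ∂[3,5,6] = [5,6] − [3,6] + [3,5],
  ∂[1,4,6] = [4,6] − [1,6] + [1,4].
The resulting 15×10 matrix has rank 10, and its Smith normal form has invariant factors (1,1,1,1,1,1,1,1,1,2).

Computing H_k = (kernel of ∂_k) / (image of ∂_{k+1}):

  H_0: rank C_0 − rank ∂_1 = 6 − 5 = 1, and the invariant factors of ∂_1 are all 1, so H_0 ≅ Z.

H_0 ≅ Z.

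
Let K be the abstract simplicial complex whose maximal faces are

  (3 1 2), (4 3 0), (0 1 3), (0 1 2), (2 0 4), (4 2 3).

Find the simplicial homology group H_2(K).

H_2 = Z.

Take the total order 0 < 1 < 2 < 3 < 4 on the vertex set. Then K (dimension 2) consists of the simplices:

  0-simplices (5): [0], [1], [2], [3], [4]
  1-simplices (9): [0,1], [0,2], [0,3], [0,4], [1,2], [1,3], [2,3], [2,4], [3,4]
  2-simplices (6): [0,1,2], [0,1,3], [0,2,4], [0,3,4], [1,2,3], [2,3,4]

Hence C_0 ≅ Z^5, C_1 ≅ Z^9, C_2 ≅ Z^6.

∂_1: C_1 → C_0 sends each edge [p,q] (with p < q) to q − p. For instance
  ∂[0,1] = [1] − [0].
As a 5×9 matrix over Z this has rank 4, with invariant factors (1,1,1,1).

Boundary ∂_2: C_2 → C_1 acts by ∂[p,q,r] = [q,r] − [p,r] + [p,q]. For instance
  ∂[2,3,4] = [3,4] − [2,4] + [2,3],
  ∂[0,1,2] = [1,2] − [0,2] + [0,1].
The resulting 9×6 matrix has rank 5, and its Smith normal form has invariant factors (1,1,1,1,1).

Reading off H_k = ker ∂_k / im ∂_{k+1}:

  H_2: rank ker ∂_2 − rank ∂_3 = (6 − 5) − 0 = 1, and there is no ∂_3, so H_2 = Z.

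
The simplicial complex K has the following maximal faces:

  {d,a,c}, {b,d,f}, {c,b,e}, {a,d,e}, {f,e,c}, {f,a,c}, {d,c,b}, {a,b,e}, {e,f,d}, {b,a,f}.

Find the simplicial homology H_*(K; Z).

Take the total order a < b < c < d < e < f on the vertex set. Then K (dimension 2) consists of the simplices:

  0-simplices (6): a, b, c, d, e, f
  1-simplices (15): ab, ac, ad, ae, af, bc, bd, be, bf, cd, ce, cf, de, df, ef
  2-simplices (10): abe, abf, acd, acf, ade, bcd, bce, bdf, cef, def

giving chain groups C_0 ≅ Z^6, C_1 ≅ Z^15, C_2 ≅ Z^10.

The boundary map ∂_1: C_1 → C_0 is given by ∂[p,q] = [q] − [p]. For instance
  ∂ef = f − e.
The 6×15 boundary matrix has rank 5 and Smith normal form diag(1,1,1,1,1).

The boundary map ∂_2: C_2 → C_1 sends each 2-simplex [p,q,r] to [q,r] − [p,r] + [p,q]. For instance
  ∂ade = de − ae + ad,
  ∂bcd = cd − bd + bc.
This gives a 15×10 integer matrix of rank 10; reducing to Smith normal form yields diagonal entries (1,1,1,1,1,1,1,1,1,2).

Reading off H_k = ker ∂_k / im ∂_{k+1}:

  H_0: rank C_0 − rank ∂_1 = 6 − 5 = 1, and the invariant factors of ∂_1 are all 1, so H_0 ≅ Z.
  H_1: rank ker ∂_1 − rank ∂_2 = (15 − 5) − 10 = 0, and ∂_2 has invariant factor 2 > 1, so H_1 ≅ Z/2.
  H_2: rank ker ∂_2 − rank ∂_3 = (10 − 10) − 0 = 0, and there is no ∂_3, so H_2 ≅ 0.

H_0 ≅ Z,  H_1 ≅ Z/2,  H_2 = 0.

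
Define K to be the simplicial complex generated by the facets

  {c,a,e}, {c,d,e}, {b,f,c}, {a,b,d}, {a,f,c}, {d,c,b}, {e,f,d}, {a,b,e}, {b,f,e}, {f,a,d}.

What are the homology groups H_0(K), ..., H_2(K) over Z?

H_0 = Z,  H_1 = Z_2,  H_2 = 0.

Order the vertices as a < b < c < d < e < f. Listing each simplex with vertices in this order, K has dimension 2 with simplices:

  0-simplices (6): a, b, c, d, e, f
  1-simplices (15): ab, ac, ad, ae, af, bc, bd, be, bf, cd, ce, cf, de, df, ef
  2-simplices (10): abd, abe, ace, acf, adf, bcd, bcf, bef, cde, def

giving chain groups C_0 ≅ Z^6, C_1 ≅ Z^15, C_2 ≅ Z^10.

Boundary ∂_1: C_1 → C_0 is given by ∂[p,q] = [q] − [p].
The 6×15 boundary matrix has rank 5 and Smith normal form diag(1,1,1,1,1).

∂_2: C_2 → C_1 maps a triangle to the signed sum of its edges. For instance
  ∂ace = ce − ae + ac,
  ∂abd = bd − ad + ab.
The 15×10 boundary matrix has rank 10 and Smith normal form diag(1,1,1,1,1,1,1,1,1,2).

Computing H_k = (kernel of ∂_k) / (image of ∂_{k+1}):

  H_0: rank C_0 − rank ∂_1 = 6 − 5 = 1, and the invariant factors of ∂_1 are all 1, so H_0 ≅ Z.
  H_1: rank ker ∂_1 − rank ∂_2 = (15 − 5) − 10 = 0, and ∂_2 has invariant factor 2 > 1, so H_1 ≅ Z_2.
  H_2: rank ker ∂_2 − rank ∂_3 = (10 − 10) − 0 = 0, and there is no ∂_3, so H_2 ≅ 0.

As a check, the Euler characteristic is 6 − 15 + 10 = 1, which agrees with 1 − 0 + 0 = 1.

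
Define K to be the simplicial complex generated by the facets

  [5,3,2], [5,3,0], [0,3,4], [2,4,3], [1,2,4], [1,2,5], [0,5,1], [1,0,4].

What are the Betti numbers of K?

b_0 = 1, b_1 = 0, b_2 = 1.

Fix the vertex order 0 < 1 < 2 < 3 < 4 < 5 and write every simplex with vertices in increasing order. Then dim K = 2 and the simplices of K are:

  0-simplices (6): [0], [1], [2], [3], [4], [5]
  1-simplices (12): [0,1], [0,3], [0,4], [0,5], [1,2], [1,4], [1,5], [2,3], [2,4], [2,5], [3,4], [3,5]
  2-simplices (8): [0,1,4], [0,1,5], [0,3,4], [0,3,5], [1,2,4], [1,2,5], [2,3,4], [2,3,5]

giving chain groups C_0 ≅ Z^6, C_1 ≅ Z^12, C_2 ≅ Z^8.

∂_1: C_1 → C_0 is given by ∂[p,q] = [q] − [p].
As a 6×12 matrix over Z this has rank 5, with invariant factors (1,1,1,1,1).

Boundary ∂_2: C_2 → C_1 sends each 2-simplex [p,q,r] to [q,r] − [p,r] + [p,q]. For instance
  ∂[2,3,4] = [3,4] − [2,4] + [2,3],
  ∂[0,3,4] = [3,4] − [0,4] + [0,3].
The resulting 12×8 matrix has rank 7, and its Smith normal form has invariant factors (1,1,1,1,1,1,1).

Now H_k = ker ∂_k / im ∂_{k+1}, so:

  H_0: rank C_0 − rank ∂_1 = 6 − 5 = 1, and the invariant factors of ∂_1 are all 1, so H_0 = Z.
  H_1: rank ker ∂_1 − rank ∂_2 = (12 − 5) − 7 = 0, and the invariant factors of ∂_2 are all 1, so H_1 = 0.
  H_2: rank ker ∂_2 − rank ∂_3 = (8 − 7) − 0 = 1, and there is no ∂_3, so H_2 = Z.

(K is a triangulation of the 2-sphere S^2.)

Hence the Betti numbers are b_0 = 1, b_1 = 0, b_2 = 1.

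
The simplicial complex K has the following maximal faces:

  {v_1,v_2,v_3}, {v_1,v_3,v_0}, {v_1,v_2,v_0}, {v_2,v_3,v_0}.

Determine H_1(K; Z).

H_1 ≅ 0.

Order the vertices as v_0 < v_1 < v_2 < v_3. Listing each simplex with vertices in this order, K has dimension 2 with simplices:

  0-simplices (4): [v_0], [v_1], [v_2], [v_3]
  1-simplices (6): [v_0,v_1], [v_0,v_2], [v_0,v_3], [v_1,v_2], [v_1,v_3], [v_2,v_3]
  2-simplices (4): [v_0,v_1,v_2], [v_0,v_1,v_3], [v_0,v_2,v_3], [v_1,v_2,v_3]

giving chain groups C_0 ≅ Z^4, C_1 ≅ Z^6, C_2 ≅ Z^4.

The boundary map ∂_1: C_1 → C_0 maps an edge to its endpoints' difference, ∂[p,q] = q − p.
This gives a 4×6 integer matrix of rank 3; reducing to Smith normal form yields diagonal entries (1,1,1).

The boundary map ∂_2: C_2 → C_1 sends each 2-simplex [p,q,r] to [q,r] − [p,r] + [p,q]. For instance
  ∂[v_0,v_1,v_3] = [v_1,v_3] − [v_0,v_3] + [v_0,v_1],
  ∂[v_1,v_2,v_3] = [v_2,v_3] − [v_1,v_3] + [v_1,v_2].
The 6×4 boundary matrix has rank 3 and Smith normal form diag(1,1,1).

Computing H_k = (kernel of ∂_k) / (image of ∂_{k+1}):

  H_1: rank ker ∂_1 − rank ∂_2 = (6 − 3) − 3 = 0, and the invariant factors of ∂_2 are all 1, so H_1 = 0.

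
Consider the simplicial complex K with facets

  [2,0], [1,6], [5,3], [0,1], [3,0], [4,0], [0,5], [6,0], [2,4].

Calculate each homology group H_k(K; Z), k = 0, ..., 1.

Fix the vertex order 0 < 1 < 2 < 3 < 4 < 5 < 6 and write every simplex with vertices in increasing order. Then dim K = 1 and the simplices of K are:

  0-simplices (7): [0], [1], [2], [3], [4], [5], [6]
  1-simplices (9): [0,1], [0,2], [0,3], [0,4], [0,5], [0,6], [1,6], [2,4], [3,5]

giving chain groups C_0 ≅ Z^7, C_1 ≅ Z^9.

∂_1: C_1 → C_0 sends each edge [p,q] (with p < q) to q − p. For instance
  ∂[0,6] = [6] − [0].
The 7×9 boundary matrix has rank 6 and Smith normal form diag(1,1,1,1,1,1).

From H_k ≅ ker(∂_k) / im(∂_{k+1}) we obtain:

  H_0: rank C_0 − rank ∂_1 = 7 − 6 = 1, and the invariant factors of ∂_1 are all 1, so H_0 ≅ Z.
  H_1: rank ker ∂_1 − rank ∂_2 = (9 − 6) − 0 = 3, and there is no ∂_2, so H_1 ≅ Z^3.

(K is a triangulation of a wedge of 3 circles.)

H_0 = Z,  H_1 = Z^3.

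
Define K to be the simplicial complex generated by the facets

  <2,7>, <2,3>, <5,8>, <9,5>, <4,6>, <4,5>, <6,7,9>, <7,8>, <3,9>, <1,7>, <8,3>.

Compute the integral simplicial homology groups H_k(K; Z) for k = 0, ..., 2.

H_0 ≅ Z,  H_1 ≅ Z^4,  H_2 = 0.

We work with the vertex ordering 1 < 2 < 3 < 4 < 5 < 6 < 7 < 8 < 9. The simplices of K, each written with vertices in increasing order, are:

  0-simplices (9): [1], [2], [3], [4], [5], [6], [7], [8], [9]
  1-simplices (13): [1,7], [2,3], [2,7], [3,8], [3,9], [4,5], [4,6], [5,8], [5,9], [6,7], [6,9], [7,8], [7,9]
  2-simplices (1): [6,7,9]

Hence C_0 ≅ Z^9, C_1 ≅ Z^13, C_2 ≅ Z^1.

The boundary map ∂_1: C_1 → C_0 maps an edge to its endpoints' difference, ∂[p,q] = q − p. For instance
  ∂[3,9] = [9] − [3].
This gives a 9×13 integer matrix of rank 8; reducing to Smith normal form yields diagonal entries (1,1,1,1,1,1,1,1).

The boundary map ∂_2: C_2 → C_1 sends each 2-simplex [p,q,r] to [q,r] − [p,r] + [p,q]. For instance
  ∂[6,7,9] = [7,9] − [6,9] + [6,7].
The resulting 13×1 matrix has rank 1, and its Smith normal form has invariant factors (1).

Now H_k = ker ∂_k / im ∂_{k+1}, so:

  H_0: rank C_0 − rank ∂_1 = 9 − 8 = 1, and the invariant factors of ∂_1 are all 1, so H_0 ≅ Z.
  H_1: rank ker ∂_1 − rank ∂_2 = (13 − 8) − 1 = 4, and the invariant factors of ∂_2 are all 1, so H_1 ≅ Z^4.
  H_2: rank ker ∂_2 − rank ∂_3 = (1 − 1) − 0 = 0, and there is no ∂_3, so H_2 ≅ 0.

As a check, the Euler characteristic is 9 − 13 + 1 = -3, which agrees with 1 − 4 + 0 = -3.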